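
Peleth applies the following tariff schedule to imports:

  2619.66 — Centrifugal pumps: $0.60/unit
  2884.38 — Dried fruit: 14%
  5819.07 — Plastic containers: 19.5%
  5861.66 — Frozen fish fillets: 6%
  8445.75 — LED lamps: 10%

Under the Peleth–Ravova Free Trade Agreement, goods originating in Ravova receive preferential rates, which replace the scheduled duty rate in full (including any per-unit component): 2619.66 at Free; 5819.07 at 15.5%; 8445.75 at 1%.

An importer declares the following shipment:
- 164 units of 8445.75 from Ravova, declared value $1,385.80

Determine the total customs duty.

$13.86

Line 1 (8445.75, Ravova, 164 units, $1,385.80):
Base rate for 8445.75 is 10%.
Origin Ravova qualifies under the Peleth–Ravova agreement and 8445.75 is covered: preferential rate 1% applies instead.
Duty = $1,385.80 × 1% = $13.86.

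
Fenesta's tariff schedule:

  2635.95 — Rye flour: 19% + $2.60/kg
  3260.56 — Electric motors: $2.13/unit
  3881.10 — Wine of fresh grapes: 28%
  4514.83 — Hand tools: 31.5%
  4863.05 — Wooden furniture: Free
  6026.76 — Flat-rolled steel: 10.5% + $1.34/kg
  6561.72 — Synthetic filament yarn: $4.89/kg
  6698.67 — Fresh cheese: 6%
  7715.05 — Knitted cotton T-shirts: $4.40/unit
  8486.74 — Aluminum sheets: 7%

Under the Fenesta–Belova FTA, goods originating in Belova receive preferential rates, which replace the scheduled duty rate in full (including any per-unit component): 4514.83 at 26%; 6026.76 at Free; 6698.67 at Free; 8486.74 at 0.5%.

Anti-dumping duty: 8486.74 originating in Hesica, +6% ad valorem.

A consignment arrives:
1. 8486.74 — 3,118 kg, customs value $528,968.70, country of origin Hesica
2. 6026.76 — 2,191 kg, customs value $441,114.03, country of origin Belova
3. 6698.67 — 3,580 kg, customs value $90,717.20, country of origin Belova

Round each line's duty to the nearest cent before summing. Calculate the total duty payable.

Line 1 (8486.74, Hesica, 3,118 kg, $528,968.70):
Base rate for 8486.74 is 7%.
8486.74 has an FTA preferential rate, but origin Hesica is not Belova; base rate stands.
Additional duty on 8486.74 from Hesica: +6%. Applied ad valorem rate: 7% + 6% = 13%.
Duty = $528,968.70 × 13% = $68,765.93.
Line 2 (6026.76, Belova, 2,191 kg, $441,114.03):
Base rate for 6026.76 is 10.5% + $1.34/kg.
Origin Belova qualifies under the Fenesta–Belova agreement and 6026.76 is covered: preferential rate Free applies instead.
Duty = $441,114.03 × 0% = $0.00.
Line 3 (6698.67, Belova, 3,580 kg, $90,717.20):
Base rate for 6698.67 is 6%.
Origin Belova qualifies under the Fenesta–Belova agreement and 6698.67 is covered: preferential rate Free applies instead.
Duty = $90,717.20 × 0% = $0.00.
Total = $68,765.93 + $0.00 + $0.00 = $68,765.93.

$68,765.93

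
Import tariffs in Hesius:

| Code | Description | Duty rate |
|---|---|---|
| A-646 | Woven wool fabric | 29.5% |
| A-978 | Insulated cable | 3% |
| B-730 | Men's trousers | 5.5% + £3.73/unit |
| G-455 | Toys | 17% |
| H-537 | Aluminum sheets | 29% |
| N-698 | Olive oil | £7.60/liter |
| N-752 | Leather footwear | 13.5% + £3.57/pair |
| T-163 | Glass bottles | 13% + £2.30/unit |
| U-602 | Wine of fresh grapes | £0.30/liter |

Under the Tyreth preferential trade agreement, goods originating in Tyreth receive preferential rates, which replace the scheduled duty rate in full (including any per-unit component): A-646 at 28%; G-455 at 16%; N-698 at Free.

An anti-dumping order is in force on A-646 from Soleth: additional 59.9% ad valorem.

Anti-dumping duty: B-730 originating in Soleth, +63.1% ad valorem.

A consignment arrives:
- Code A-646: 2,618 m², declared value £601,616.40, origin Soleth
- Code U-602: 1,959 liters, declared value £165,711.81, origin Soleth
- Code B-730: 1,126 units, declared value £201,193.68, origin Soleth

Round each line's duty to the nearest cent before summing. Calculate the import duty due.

Line 1 (A-646, Soleth, 2,618 m², £601,616.40):
Base rate for A-646 is 29.5%.
A-646 has an FTA preferential rate, but origin Soleth is not Tyreth; base rate stands.
Additional duty on A-646 from Soleth: +59.9%. Applied ad valorem rate: 29.5% + 59.9% = 89.4%.
Duty = £601,616.40 × 89.4% = £537,845.06.
Line 2 (U-602, Soleth, 1,959 liters, £165,711.81):
Base rate for U-602 is £0.30/liter.
Duty = 1,959 × £0.30 = £587.70.
Line 3 (B-730, Soleth, 1,126 units, £201,193.68):
Base rate for B-730 is 5.5% + £3.73/unit.
Additional duty on B-730 from Soleth: +63.1%. Applied ad valorem rate: 5.5% + 63.1% = 68.6%.
Duty = £201,193.68 × 68.6% + 1,126 × £3.73 = £142,218.84.
Total = £537,845.06 + £587.70 + £142,218.84 = £680,651.60.

£680,651.60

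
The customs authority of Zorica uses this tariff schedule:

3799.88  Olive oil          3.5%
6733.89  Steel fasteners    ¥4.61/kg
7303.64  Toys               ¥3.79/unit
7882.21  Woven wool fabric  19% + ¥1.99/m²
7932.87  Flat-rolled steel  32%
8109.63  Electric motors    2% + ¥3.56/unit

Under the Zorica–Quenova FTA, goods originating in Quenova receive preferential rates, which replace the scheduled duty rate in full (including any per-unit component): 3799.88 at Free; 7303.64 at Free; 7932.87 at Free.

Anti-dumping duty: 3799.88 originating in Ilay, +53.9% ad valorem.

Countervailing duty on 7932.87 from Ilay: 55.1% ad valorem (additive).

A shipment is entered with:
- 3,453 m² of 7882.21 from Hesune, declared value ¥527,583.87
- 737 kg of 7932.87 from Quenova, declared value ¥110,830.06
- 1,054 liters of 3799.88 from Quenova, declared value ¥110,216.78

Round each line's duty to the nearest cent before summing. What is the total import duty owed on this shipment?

Line 1 (7882.21, Hesune, 3,453 m², ¥527,583.87):
Base rate for 7882.21 is 19% + ¥1.99/m².
Duty = ¥527,583.87 × 19% + 3,453 × ¥1.99 = ¥107,112.41.
Line 2 (7932.87, Quenova, 737 kg, ¥110,830.06):
Base rate for 7932.87 is 32%.
Origin Quenova qualifies under the Zorica–Quenova agreement and 7932.87 is covered: preferential rate Free applies instead.
The additional-duty order on 7932.87 targets Ilay, not Quenova; it does not apply.
Duty = ¥110,830.06 × 0% = ¥0.00.
Line 3 (3799.88, Quenova, 1,054 liters, ¥110,216.78):
Base rate for 3799.88 is 3.5%.
Origin Quenova qualifies under the Zorica–Quenova agreement and 3799.88 is covered: preferential rate Free applies instead.
The additional-duty order on 3799.88 targets Ilay, not Quenova; it does not apply.
Duty = ¥110,216.78 × 0% = ¥0.00.
Total = ¥107,112.41 + ¥0.00 + ¥0.00 = ¥107,112.41.

¥107,112.41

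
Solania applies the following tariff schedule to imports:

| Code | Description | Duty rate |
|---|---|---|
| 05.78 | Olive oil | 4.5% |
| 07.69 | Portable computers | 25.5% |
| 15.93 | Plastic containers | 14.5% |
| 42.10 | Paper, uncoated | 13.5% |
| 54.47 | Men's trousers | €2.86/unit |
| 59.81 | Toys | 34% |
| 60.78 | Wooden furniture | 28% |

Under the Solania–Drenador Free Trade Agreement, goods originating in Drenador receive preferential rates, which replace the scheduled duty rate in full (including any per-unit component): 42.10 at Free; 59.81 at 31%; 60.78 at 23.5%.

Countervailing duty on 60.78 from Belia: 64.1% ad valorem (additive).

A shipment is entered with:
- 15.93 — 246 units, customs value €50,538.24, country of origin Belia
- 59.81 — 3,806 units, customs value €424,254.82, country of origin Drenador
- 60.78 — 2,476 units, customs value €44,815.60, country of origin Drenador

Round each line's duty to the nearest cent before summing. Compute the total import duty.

€149,378.70

Line 1 (15.93, Belia, 246 units, €50,538.24):
Base rate for 15.93 is 14.5%.
Duty = €50,538.24 × 14.5% = €7,328.04.
Line 2 (59.81, Drenador, 3,806 units, €424,254.82):
Base rate for 59.81 is 34%.
Origin Drenador qualifies under the Solania–Drenador agreement and 59.81 is covered: preferential rate 31% applies instead.
Duty = €424,254.82 × 31% = €131,518.99.
Line 3 (60.78, Drenador, 2,476 units, €44,815.60):
Base rate for 60.78 is 28%.
Origin Drenador qualifies under the Solania–Drenador agreement and 60.78 is covered: preferential rate 23.5% applies instead.
The additional-duty order on 60.78 targets Belia, not Drenador; it does not apply.
Duty = €44,815.60 × 23.5% = €10,531.67.
Total = €7,328.04 + €131,518.99 + €10,531.67 = €149,378.70.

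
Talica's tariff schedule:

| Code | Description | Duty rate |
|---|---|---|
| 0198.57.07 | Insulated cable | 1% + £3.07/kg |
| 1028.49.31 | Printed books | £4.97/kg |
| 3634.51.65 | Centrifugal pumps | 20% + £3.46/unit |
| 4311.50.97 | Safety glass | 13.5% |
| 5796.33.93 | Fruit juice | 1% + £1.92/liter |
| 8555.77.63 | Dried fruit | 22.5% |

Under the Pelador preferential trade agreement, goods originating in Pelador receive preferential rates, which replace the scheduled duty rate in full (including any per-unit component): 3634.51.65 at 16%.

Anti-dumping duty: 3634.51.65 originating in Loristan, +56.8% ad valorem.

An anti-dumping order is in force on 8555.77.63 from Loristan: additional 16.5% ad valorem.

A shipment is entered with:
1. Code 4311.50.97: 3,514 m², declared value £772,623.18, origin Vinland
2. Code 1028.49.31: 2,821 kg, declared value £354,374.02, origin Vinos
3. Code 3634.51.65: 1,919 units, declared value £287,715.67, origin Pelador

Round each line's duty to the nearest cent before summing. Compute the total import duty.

£164,359.01

Line 1 (4311.50.97, Vinland, 3,514 m², £772,623.18):
Base rate for 4311.50.97 is 13.5%.
Duty = £772,623.18 × 13.5% = £104,304.13.
Line 2 (1028.49.31, Vinos, 2,821 kg, £354,374.02):
Base rate for 1028.49.31 is £4.97/kg.
Duty = 2,821 × £4.97 = £14,020.37.
Line 3 (3634.51.65, Pelador, 1,919 units, £287,715.67):
Base rate for 3634.51.65 is 20% + £3.46/unit.
Origin Pelador qualifies under the Talica–Pelador agreement and 3634.51.65 is covered: preferential rate 16% applies instead.
The additional-duty order on 3634.51.65 targets Loristan, not Pelador; it does not apply.
Duty = £287,715.67 × 16% = £46,034.51.
Total = £104,304.13 + £14,020.37 + £46,034.51 = £164,359.01.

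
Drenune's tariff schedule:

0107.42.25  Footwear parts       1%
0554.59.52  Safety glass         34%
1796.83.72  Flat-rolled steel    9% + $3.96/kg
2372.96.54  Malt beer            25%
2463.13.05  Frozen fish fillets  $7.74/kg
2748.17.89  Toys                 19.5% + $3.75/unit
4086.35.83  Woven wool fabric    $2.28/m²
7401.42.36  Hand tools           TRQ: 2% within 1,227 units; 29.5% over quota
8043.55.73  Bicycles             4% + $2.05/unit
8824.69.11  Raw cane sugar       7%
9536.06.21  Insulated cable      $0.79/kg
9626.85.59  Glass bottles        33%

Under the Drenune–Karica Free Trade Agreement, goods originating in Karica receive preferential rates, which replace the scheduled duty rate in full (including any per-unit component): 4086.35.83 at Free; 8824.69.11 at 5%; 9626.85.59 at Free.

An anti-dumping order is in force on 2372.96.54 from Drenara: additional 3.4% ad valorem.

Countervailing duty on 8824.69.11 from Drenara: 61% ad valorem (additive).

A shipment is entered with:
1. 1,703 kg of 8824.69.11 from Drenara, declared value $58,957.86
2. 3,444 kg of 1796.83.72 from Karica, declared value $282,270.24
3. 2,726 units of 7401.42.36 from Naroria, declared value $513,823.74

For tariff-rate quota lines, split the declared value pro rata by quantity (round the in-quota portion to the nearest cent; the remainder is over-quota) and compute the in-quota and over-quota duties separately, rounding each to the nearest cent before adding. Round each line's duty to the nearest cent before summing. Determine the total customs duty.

Line 1 (8824.69.11, Drenara, 1,703 kg, $58,957.86):
Base rate for 8824.69.11 is 7%.
8824.69.11 has an FTA preferential rate, but origin Drenara is not Karica; base rate stands.
Additional duty on 8824.69.11 from Drenara: +61%. Applied ad valorem rate: 7% + 61% = 68%.
Duty = $58,957.86 × 68% = $40,091.34.
Line 2 (1796.83.72, Karica, 3,444 kg, $282,270.24):
Base rate for 1796.83.72 is 9% + $3.96/kg.
Origin Karica is the FTA partner but 1796.83.72 is not on the preference list; base rate stands.
Duty = $282,270.24 × 9% + 3,444 × $3.96 = $39,042.56.
Line 3 (7401.42.36, Naroria, 2,726 units, $513,823.74):
Code 7401.42.36 is under a tariff-rate quota (threshold 1,227 units). In-quota: 1,227 units at 2%; over-quota: 1,499 units at 29.5%.
Pro-rata value split: in-quota = $513,823.74 × 1,227/2,726 = $231,277.23; over-quota = $513,823.74 − $231,277.23 = $282,546.51.
In-quota duty = $231,277.23 × 2% = $4,625.54. Over-quota duty = $282,546.51 × 29.5% = $83,351.22.
Line duty = $4,625.54 + $83,351.22 = $87,976.76.
Total = $40,091.34 + $39,042.56 + $87,976.76 = $167,110.66.

$167,110.66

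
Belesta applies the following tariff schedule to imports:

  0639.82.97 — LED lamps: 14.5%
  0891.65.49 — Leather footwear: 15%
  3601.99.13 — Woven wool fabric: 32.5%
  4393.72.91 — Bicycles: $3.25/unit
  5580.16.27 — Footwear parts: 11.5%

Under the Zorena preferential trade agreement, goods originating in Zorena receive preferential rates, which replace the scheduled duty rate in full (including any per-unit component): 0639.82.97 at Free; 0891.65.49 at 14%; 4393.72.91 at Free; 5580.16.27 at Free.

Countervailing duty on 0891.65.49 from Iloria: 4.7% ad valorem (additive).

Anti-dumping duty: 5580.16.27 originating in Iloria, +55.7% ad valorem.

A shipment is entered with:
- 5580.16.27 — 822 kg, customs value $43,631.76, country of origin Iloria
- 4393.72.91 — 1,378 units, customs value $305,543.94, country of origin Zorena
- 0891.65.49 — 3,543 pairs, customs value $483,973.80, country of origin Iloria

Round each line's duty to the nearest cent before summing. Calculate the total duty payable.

$124,663.38

Line 1 (5580.16.27, Iloria, 822 kg, $43,631.76):
Base rate for 5580.16.27 is 11.5%.
5580.16.27 has an FTA preferential rate, but origin Iloria is not Zorena; base rate stands.
Additional duty on 5580.16.27 from Iloria: +55.7%. Applied ad valorem rate: 11.5% + 55.7% = 67.2%.
Duty = $43,631.76 × 67.2% = $29,320.54.
Line 2 (4393.72.91, Zorena, 1,378 units, $305,543.94):
Base rate for 4393.72.91 is $3.25/unit.
Origin Zorena qualifies under the Belesta–Zorena agreement and 4393.72.91 is covered: preferential rate Free applies instead.
Duty = $305,543.94 × 0% = $0.00.
Line 3 (0891.65.49, Iloria, 3,543 pairs, $483,973.80):
Base rate for 0891.65.49 is 15%.
0891.65.49 has an FTA preferential rate, but origin Iloria is not Zorena; base rate stands.
Additional duty on 0891.65.49 from Iloria: +4.7%. Applied ad valorem rate: 15% + 4.7% = 19.7%.
Duty = $483,973.80 × 19.7% = $95,342.84.
Total = $29,320.54 + $0.00 + $95,342.84 = $124,663.38.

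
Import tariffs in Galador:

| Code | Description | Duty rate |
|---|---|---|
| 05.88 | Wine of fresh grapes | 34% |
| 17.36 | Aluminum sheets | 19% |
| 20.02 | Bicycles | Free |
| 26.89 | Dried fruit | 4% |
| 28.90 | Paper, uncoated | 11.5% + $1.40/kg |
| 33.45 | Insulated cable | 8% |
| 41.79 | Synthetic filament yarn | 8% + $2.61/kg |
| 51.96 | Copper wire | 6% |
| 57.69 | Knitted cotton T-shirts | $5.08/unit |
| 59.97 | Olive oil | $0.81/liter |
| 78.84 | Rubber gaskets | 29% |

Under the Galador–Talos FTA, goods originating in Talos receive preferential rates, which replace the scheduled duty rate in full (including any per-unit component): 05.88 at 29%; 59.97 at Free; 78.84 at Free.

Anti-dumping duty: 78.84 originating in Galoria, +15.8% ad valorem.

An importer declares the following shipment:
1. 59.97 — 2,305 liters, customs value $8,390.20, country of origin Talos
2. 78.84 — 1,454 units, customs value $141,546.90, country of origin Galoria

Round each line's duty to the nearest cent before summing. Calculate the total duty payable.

$63,413.01

Line 1 (59.97, Talos, 2,305 liters, $8,390.20):
Base rate for 59.97 is $0.81/liter.
Origin Talos qualifies under the Galador–Talos agreement and 59.97 is covered: preferential rate Free applies instead.
Duty = $8,390.20 × 0% = $0.00.
Line 2 (78.84, Galoria, 1,454 units, $141,546.90):
Base rate for 78.84 is 29%.
78.84 has an FTA preferential rate, but origin Galoria is not Talos; base rate stands.
Additional duty on 78.84 from Galoria: +15.8%. Applied ad valorem rate: 29% + 15.8% = 44.8%.
Duty = $141,546.90 × 44.8% = $63,413.01.
Total = $0.00 + $63,413.01 = $63,413.01.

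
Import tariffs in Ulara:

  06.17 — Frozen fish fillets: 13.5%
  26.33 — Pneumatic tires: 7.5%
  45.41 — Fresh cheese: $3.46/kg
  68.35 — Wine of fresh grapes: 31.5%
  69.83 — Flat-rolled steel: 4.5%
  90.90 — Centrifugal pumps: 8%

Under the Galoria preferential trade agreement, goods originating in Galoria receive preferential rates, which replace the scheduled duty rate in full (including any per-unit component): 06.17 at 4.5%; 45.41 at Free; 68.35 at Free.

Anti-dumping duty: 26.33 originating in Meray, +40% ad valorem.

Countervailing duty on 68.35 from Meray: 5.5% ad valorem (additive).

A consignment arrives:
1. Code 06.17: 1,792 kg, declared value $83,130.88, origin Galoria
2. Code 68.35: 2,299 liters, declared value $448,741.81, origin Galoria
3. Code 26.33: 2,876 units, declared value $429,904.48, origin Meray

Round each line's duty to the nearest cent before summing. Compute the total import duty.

Line 1 (06.17, Galoria, 1,792 kg, $83,130.88):
Base rate for 06.17 is 13.5%.
Origin Galoria qualifies under the Ulara–Galoria agreement and 06.17 is covered: preferential rate 4.5% applies instead.
Duty = $83,130.88 × 4.5% = $3,740.89.
Line 2 (68.35, Galoria, 2,299 liters, $448,741.81):
Base rate for 68.35 is 31.5%.
Origin Galoria qualifies under the Ulara–Galoria agreement and 68.35 is covered: preferential rate Free applies instead.
The additional-duty order on 68.35 targets Meray, not Galoria; it does not apply.
Duty = $448,741.81 × 0% = $0.00.
Line 3 (26.33, Meray, 2,876 units, $429,904.48):
Base rate for 26.33 is 7.5%.
Additional duty on 26.33 from Meray: +40%. Applied ad valorem rate: 7.5% + 40% = 47.5%.
Duty = $429,904.48 × 47.5% = $204,204.63.
Total = $3,740.89 + $0.00 + $204,204.63 = $207,945.52.

$207,945.52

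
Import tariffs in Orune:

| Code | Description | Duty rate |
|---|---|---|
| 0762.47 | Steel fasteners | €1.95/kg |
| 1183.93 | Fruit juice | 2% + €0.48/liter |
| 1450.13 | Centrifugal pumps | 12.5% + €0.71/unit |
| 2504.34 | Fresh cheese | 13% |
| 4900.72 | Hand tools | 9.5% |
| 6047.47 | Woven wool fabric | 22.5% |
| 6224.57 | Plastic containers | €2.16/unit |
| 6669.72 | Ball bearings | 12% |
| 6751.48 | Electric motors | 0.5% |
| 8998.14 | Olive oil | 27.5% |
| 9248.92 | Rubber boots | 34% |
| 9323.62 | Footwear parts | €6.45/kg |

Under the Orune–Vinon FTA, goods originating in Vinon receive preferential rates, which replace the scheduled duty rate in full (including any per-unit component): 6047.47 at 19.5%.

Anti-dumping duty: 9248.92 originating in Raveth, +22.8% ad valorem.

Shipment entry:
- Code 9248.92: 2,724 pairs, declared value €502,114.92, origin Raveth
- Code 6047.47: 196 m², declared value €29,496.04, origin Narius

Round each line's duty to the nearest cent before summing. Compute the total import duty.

€291,837.88

Line 1 (9248.92, Raveth, 2,724 pairs, €502,114.92):
Base rate for 9248.92 is 34%.
Additional duty on 9248.92 from Raveth: +22.8%. Applied ad valorem rate: 34% + 22.8% = 56.8%.
Duty = €502,114.92 × 56.8% = €285,201.27.
Line 2 (6047.47, Narius, 196 m², €29,496.04):
Base rate for 6047.47 is 22.5%.
6047.47 has an FTA preferential rate, but origin Narius is not Vinon; base rate stands.
Duty = €29,496.04 × 22.5% = €6,636.61.
Total = €285,201.27 + €6,636.61 = €291,837.88.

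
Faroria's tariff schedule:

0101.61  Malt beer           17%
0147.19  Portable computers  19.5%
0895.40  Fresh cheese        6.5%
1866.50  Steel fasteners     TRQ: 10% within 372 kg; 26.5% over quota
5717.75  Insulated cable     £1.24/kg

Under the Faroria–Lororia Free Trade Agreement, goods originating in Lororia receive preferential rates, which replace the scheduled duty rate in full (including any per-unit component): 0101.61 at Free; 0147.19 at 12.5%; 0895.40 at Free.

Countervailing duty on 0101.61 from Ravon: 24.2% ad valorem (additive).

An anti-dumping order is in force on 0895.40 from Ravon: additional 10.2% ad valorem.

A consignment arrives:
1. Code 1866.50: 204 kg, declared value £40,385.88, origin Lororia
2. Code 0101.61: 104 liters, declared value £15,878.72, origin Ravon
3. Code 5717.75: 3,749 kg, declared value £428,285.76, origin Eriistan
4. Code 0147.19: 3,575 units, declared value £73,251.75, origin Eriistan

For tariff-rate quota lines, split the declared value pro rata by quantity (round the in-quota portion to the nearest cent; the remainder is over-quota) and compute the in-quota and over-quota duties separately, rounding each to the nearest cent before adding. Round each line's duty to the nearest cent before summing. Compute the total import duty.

Line 1 (1866.50, Lororia, 204 kg, £40,385.88):
Code 1866.50 is under a tariff-rate quota (threshold 372 kg). Quantity 204 kg is within the quota, so the in-quota rate 10% applies to the full value.
Duty = £40,385.88 × 10% = £4,038.59.
Line 2 (0101.61, Ravon, 104 liters, £15,878.72):
Base rate for 0101.61 is 17%.
0101.61 has an FTA preferential rate, but origin Ravon is not Lororia; base rate stands.
Additional duty on 0101.61 from Ravon: +24.2%. Applied ad valorem rate: 17% + 24.2% = 41.2%.
Duty = £15,878.72 × 41.2% = £6,542.03.
Line 3 (5717.75, Eriistan, 3,749 kg, £428,285.76):
Base rate for 5717.75 is £1.24/kg.
Duty = 3,749 × £1.24 = £4,648.76.
Line 4 (0147.19, Eriistan, 3,575 units, £73,251.75):
Base rate for 0147.19 is 19.5%.
0147.19 has an FTA preferential rate, but origin Eriistan is not Lororia; base rate stands.
Duty = £73,251.75 × 19.5% = £14,284.09.
Total = £4,038.59 + £6,542.03 + £4,648.76 + £14,284.09 = £29,513.47.

£29,513.47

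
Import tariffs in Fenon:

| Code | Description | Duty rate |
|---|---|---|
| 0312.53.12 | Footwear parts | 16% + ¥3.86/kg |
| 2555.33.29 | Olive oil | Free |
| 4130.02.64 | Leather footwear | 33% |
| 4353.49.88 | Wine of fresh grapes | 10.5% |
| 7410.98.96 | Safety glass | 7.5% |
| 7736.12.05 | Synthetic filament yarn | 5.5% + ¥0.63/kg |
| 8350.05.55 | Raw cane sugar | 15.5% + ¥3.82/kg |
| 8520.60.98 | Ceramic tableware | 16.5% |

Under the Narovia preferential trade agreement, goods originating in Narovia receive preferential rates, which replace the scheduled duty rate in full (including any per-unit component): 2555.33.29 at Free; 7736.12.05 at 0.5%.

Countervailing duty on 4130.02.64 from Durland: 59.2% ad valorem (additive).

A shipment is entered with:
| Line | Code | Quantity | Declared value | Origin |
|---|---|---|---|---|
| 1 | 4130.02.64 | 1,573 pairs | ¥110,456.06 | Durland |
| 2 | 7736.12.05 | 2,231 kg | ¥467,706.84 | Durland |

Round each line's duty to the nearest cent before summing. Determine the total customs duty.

Line 1 (4130.02.64, Durland, 1,573 pairs, ¥110,456.06):
Base rate for 4130.02.64 is 33%.
Additional duty on 4130.02.64 from Durland: +59.2%. Applied ad valorem rate: 33% + 59.2% = 92.2%.
Duty = ¥110,456.06 × 92.2% = ¥101,840.49.
Line 2 (7736.12.05, Durland, 2,231 kg, ¥467,706.84):
Base rate for 7736.12.05 is 5.5% + ¥0.63/kg.
7736.12.05 has an FTA preferential rate, but origin Durland is not Narovia; base rate stands.
Duty = ¥467,706.84 × 5.5% + 2,231 × ¥0.63 = ¥27,129.41.
Total = ¥101,840.49 + ¥27,129.41 = ¥128,969.90.

¥128,969.90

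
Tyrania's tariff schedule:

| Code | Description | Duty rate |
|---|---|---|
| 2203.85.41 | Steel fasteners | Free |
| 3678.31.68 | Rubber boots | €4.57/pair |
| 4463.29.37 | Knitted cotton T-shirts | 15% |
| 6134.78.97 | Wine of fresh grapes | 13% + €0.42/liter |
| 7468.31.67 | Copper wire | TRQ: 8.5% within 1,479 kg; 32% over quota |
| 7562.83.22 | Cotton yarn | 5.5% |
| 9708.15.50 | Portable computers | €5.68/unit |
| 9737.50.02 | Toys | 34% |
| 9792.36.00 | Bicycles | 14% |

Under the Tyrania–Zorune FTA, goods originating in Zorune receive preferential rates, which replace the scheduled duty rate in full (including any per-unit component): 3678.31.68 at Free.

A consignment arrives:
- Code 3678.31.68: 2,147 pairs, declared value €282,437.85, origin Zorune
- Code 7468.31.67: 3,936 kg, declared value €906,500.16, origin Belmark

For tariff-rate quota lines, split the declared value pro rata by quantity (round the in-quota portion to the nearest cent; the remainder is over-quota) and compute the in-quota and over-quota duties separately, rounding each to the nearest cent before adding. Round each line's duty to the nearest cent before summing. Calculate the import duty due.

€210,032.35

Line 1 (3678.31.68, Zorune, 2,147 pairs, €282,437.85):
Base rate for 3678.31.68 is €4.57/pair.
Origin Zorune qualifies under the Tyrania–Zorune agreement and 3678.31.68 is covered: preferential rate Free applies instead.
Duty = €282,437.85 × 0% = €0.00.
Line 2 (7468.31.67, Belmark, 3,936 kg, €906,500.16):
Code 7468.31.67 is under a tariff-rate quota (threshold 1,479 kg). In-quota: 1,479 kg at 8.5%; over-quota: 2,457 kg at 32%.
Pro-rata value split: in-quota = €906,500.16 × 1,479/3,936 = €340,628.49; over-quota = €906,500.16 − €340,628.49 = €565,871.67.
In-quota duty = €340,628.49 × 8.5% = €28,953.42. Over-quota duty = €565,871.67 × 32% = €181,078.93.
Line duty = €28,953.42 + €181,078.93 = €210,032.35.
Total = €0.00 + €210,032.35 = €210,032.35.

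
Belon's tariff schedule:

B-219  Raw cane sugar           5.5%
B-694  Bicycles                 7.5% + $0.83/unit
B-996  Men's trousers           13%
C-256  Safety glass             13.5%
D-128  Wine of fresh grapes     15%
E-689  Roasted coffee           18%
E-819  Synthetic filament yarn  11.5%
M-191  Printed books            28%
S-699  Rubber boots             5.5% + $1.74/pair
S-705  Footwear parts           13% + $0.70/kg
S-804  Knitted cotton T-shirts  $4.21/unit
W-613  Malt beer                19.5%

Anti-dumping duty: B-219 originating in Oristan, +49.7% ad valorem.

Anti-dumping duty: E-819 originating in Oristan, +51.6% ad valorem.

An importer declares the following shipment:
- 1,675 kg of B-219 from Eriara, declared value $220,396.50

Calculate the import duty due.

Line 1 (B-219, Eriara, 1,675 kg, $220,396.50):
Base rate for B-219 is 5.5%.
The additional-duty order on B-219 targets Oristan, not Eriara; it does not apply.
Duty = $220,396.50 × 5.5% = $12,121.81.

$12,121.81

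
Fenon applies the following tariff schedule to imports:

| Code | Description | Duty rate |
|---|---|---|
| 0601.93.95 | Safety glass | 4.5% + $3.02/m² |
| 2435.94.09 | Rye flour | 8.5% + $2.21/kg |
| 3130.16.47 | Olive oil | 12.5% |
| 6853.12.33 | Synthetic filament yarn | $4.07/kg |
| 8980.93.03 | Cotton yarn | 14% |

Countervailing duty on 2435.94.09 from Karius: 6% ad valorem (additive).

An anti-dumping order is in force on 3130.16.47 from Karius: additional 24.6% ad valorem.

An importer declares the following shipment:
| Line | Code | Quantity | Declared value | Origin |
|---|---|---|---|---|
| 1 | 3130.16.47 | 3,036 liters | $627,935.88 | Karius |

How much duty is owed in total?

$232,964.21

Line 1 (3130.16.47, Karius, 3,036 liters, $627,935.88):
Base rate for 3130.16.47 is 12.5%.
Additional duty on 3130.16.47 from Karius: +24.6%. Applied ad valorem rate: 12.5% + 24.6% = 37.1%.
Duty = $627,935.88 × 37.1% = $232,964.21.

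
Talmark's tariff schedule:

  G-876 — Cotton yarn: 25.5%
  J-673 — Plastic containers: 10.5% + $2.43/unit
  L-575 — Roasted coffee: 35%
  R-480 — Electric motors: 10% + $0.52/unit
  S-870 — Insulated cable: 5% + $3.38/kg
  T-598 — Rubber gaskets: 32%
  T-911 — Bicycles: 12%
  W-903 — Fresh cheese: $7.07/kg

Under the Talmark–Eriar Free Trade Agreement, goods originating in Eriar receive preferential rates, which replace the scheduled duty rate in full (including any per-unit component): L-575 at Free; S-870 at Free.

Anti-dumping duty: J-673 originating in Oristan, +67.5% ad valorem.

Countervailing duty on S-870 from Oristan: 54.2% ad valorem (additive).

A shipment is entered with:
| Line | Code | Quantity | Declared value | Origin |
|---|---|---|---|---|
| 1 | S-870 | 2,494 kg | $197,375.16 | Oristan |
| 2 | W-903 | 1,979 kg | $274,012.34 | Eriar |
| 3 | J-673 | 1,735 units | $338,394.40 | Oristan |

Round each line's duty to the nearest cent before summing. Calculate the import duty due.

Line 1 (S-870, Oristan, 2,494 kg, $197,375.16):
Base rate for S-870 is 5% + $3.38/kg.
S-870 has an FTA preferential rate, but origin Oristan is not Eriar; base rate stands.
Additional duty on S-870 from Oristan: +54.2%. Applied ad valorem rate: 5% + 54.2% = 59.2%.
Duty = $197,375.16 × 59.2% + 2,494 × $3.38 = $125,275.81.
Line 2 (W-903, Eriar, 1,979 kg, $274,012.34):
Base rate for W-903 is $7.07/kg.
Origin Eriar is the FTA partner but W-903 is not on the preference list; base rate stands.
Duty = 1,979 × $7.07 = $13,991.53.
Line 3 (J-673, Oristan, 1,735 units, $338,394.40):
Base rate for J-673 is 10.5% + $2.43/unit.
Additional duty on J-673 from Oristan: +67.5%. Applied ad valorem rate: 10.5% + 67.5% = 78%.
Duty = $338,394.40 × 78% + 1,735 × $2.43 = $268,163.68.
Total = $125,275.81 + $13,991.53 + $268,163.68 = $407,431.02.

$407,431.02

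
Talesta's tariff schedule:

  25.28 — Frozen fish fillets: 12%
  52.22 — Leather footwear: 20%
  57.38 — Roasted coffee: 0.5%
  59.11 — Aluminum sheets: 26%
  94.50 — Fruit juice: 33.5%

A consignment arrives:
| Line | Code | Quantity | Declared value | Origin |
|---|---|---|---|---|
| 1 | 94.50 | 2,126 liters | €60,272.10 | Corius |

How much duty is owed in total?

€20,191.15

Line 1 (94.50, Corius, 2,126 liters, €60,272.10):
Base rate for 94.50 is 33.5%.
Duty = €60,272.10 × 33.5% = €20,191.15.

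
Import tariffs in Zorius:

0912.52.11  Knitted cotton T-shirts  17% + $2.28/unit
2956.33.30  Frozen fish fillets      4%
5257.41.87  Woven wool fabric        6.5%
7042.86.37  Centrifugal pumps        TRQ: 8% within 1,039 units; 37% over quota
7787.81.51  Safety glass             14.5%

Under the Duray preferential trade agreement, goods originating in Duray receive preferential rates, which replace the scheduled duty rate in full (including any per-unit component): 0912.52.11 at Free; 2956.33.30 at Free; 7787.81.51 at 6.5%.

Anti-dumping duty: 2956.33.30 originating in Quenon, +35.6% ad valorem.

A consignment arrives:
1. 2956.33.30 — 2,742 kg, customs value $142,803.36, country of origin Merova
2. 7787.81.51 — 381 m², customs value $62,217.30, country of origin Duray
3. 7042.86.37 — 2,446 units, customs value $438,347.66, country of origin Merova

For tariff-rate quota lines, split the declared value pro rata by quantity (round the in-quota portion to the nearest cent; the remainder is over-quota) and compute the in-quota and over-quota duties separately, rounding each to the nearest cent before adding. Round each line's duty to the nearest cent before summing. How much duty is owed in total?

Line 1 (2956.33.30, Merova, 2,742 kg, $142,803.36):
Base rate for 2956.33.30 is 4%.
2956.33.30 has an FTA preferential rate, but origin Merova is not Duray; base rate stands.
The additional-duty order on 2956.33.30 targets Quenon, not Merova; it does not apply.
Duty = $142,803.36 × 4% = $5,712.13.
Line 2 (7787.81.51, Duray, 381 m², $62,217.30):
Base rate for 7787.81.51 is 14.5%.
Origin Duray qualifies under the Zorius–Duray agreement and 7787.81.51 is covered: preferential rate 6.5% applies instead.
Duty = $62,217.30 × 6.5% = $4,044.12.
Line 3 (7042.86.37, Merova, 2,446 units, $438,347.66):
Code 7042.86.37 is under a tariff-rate quota (threshold 1,039 units). In-quota: 1,039 units at 8%; over-quota: 1,407 units at 37%.
Pro-rata value split: in-quota = $438,347.66 × 1,039/2,446 = $186,199.19; over-quota = $438,347.66 − $186,199.19 = $252,148.47.
In-quota duty = $186,199.19 × 8% = $14,895.94. Over-quota duty = $252,148.47 × 37% = $93,294.93.
Line duty = $14,895.94 + $93,294.93 = $108,190.87.
Total = $5,712.13 + $4,044.12 + $108,190.87 = $117,947.12.

$117,947.12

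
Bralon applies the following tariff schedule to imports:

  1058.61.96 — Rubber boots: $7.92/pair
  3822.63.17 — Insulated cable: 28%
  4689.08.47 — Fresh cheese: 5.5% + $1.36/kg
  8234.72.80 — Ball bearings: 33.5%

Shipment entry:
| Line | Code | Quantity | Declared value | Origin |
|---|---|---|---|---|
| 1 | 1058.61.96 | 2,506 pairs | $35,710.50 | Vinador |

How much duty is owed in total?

Line 1 (1058.61.96, Vinador, 2,506 pairs, $35,710.50):
Base rate for 1058.61.96 is $7.92/pair.
Duty = 2,506 × $7.92 = $19,847.52.

$19,847.52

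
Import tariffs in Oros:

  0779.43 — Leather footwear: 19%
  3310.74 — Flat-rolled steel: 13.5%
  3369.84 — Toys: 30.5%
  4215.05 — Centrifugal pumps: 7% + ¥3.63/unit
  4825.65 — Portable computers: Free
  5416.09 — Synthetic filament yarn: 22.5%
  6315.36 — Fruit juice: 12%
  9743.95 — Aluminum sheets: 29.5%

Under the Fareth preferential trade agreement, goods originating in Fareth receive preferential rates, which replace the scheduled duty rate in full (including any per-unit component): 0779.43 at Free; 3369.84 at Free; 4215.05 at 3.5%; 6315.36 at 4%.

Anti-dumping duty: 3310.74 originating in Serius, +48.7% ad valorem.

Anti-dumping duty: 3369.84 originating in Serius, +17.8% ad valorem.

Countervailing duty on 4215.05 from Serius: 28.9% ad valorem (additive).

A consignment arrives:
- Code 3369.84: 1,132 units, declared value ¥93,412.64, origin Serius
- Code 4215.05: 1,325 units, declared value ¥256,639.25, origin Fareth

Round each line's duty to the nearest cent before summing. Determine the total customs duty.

Line 1 (3369.84, Serius, 1,132 units, ¥93,412.64):
Base rate for 3369.84 is 30.5%.
3369.84 has an FTA preferential rate, but origin Serius is not Fareth; base rate stands.
Additional duty on 3369.84 from Serius: +17.8%. Applied ad valorem rate: 30.5% + 17.8% = 48.3%.
Duty = ¥93,412.64 × 48.3% = ¥45,118.31.
Line 2 (4215.05, Fareth, 1,325 units, ¥256,639.25):
Base rate for 4215.05 is 7% + ¥3.63/unit.
Origin Fareth qualifies under the Oros–Fareth agreement and 4215.05 is covered: preferential rate 3.5% applies instead.
The additional-duty order on 4215.05 targets Serius, not Fareth; it does not apply.
Duty = ¥256,639.25 × 3.5% = ¥8,982.37.
Total = ¥45,118.31 + ¥8,982.37 = ¥54,100.68.

¥54,100.68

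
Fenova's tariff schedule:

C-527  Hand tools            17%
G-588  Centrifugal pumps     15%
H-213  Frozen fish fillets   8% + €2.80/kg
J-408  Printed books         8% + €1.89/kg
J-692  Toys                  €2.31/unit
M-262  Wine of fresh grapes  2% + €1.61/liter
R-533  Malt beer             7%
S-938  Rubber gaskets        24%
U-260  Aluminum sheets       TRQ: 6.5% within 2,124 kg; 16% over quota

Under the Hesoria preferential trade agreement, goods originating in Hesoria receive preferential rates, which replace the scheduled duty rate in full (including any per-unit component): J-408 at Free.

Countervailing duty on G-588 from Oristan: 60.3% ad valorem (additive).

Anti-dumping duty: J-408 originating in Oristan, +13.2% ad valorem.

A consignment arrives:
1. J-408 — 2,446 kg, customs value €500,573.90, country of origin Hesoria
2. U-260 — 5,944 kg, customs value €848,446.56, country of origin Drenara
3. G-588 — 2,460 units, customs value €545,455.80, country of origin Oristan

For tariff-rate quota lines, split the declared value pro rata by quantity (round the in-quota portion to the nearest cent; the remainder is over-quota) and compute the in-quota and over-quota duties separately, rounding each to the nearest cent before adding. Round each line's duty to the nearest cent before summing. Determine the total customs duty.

Line 1 (J-408, Hesoria, 2,446 kg, €500,573.90):
Base rate for J-408 is 8% + €1.89/kg.
Origin Hesoria qualifies under the Fenova–Hesoria agreement and J-408 is covered: preferential rate Free applies instead.
The additional-duty order on J-408 targets Oristan, not Hesoria; it does not apply.
Duty = €500,573.90 × 0% = €0.00.
Line 2 (U-260, Drenara, 5,944 kg, €848,446.56):
Code U-260 is under a tariff-rate quota (threshold 2,124 kg). In-quota: 2,124 kg at 6.5%; over-quota: 3,820 kg at 16%.
Pro-rata value split: in-quota = €848,446.56 × 2,124/5,944 = €303,179.76; over-quota = €848,446.56 − €303,179.76 = €545,266.80.
In-quota duty = €303,179.76 × 6.5% = €19,706.68. Over-quota duty = €545,266.80 × 16% = €87,242.69.
Line duty = €19,706.68 + €87,242.69 = €106,949.37.
Line 3 (G-588, Oristan, 2,460 units, €545,455.80):
Base rate for G-588 is 15%.
Additional duty on G-588 from Oristan: +60.3%. Applied ad valorem rate: 15% + 60.3% = 75.3%.
Duty = €545,455.80 × 75.3% = €410,728.22.
Total = €0.00 + €106,949.37 + €410,728.22 = €517,677.59.

€517,677.59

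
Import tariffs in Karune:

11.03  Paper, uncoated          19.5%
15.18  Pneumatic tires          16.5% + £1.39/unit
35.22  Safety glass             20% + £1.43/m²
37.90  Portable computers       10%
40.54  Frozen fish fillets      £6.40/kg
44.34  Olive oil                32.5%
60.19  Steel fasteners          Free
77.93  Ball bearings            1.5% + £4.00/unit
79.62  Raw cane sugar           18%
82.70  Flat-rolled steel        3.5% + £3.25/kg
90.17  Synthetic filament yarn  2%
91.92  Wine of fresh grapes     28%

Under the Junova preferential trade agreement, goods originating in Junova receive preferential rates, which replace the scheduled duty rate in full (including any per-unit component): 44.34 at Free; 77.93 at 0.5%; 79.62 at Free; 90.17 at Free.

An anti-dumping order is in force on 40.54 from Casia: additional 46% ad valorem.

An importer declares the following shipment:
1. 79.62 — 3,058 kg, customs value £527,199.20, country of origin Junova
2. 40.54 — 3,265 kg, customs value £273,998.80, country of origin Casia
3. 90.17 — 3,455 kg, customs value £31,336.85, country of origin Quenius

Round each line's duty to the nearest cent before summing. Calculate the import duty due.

Line 1 (79.62, Junova, 3,058 kg, £527,199.20):
Base rate for 79.62 is 18%.
Origin Junova qualifies under the Karune–Junova agreement and 79.62 is covered: preferential rate Free applies instead.
Duty = £527,199.20 × 0% = £0.00.
Line 2 (40.54, Casia, 3,265 kg, £273,998.80):
Base rate for 40.54 is £6.40/kg.
Additional duty on 40.54 from Casia: +46% ad valorem. Applied ad valorem rate = 46%.
Duty = £273,998.80 × 46% + 3,265 × £6.40 = £146,935.45.
Line 3 (90.17, Quenius, 3,455 kg, £31,336.85):
Base rate for 90.17 is 2%.
90.17 has an FTA preferential rate, but origin Quenius is not Junova; base rate stands.
Duty = £31,336.85 × 2% = £626.74.
Total = £0.00 + £146,935.45 + £626.74 = £147,562.19.

£147,562.19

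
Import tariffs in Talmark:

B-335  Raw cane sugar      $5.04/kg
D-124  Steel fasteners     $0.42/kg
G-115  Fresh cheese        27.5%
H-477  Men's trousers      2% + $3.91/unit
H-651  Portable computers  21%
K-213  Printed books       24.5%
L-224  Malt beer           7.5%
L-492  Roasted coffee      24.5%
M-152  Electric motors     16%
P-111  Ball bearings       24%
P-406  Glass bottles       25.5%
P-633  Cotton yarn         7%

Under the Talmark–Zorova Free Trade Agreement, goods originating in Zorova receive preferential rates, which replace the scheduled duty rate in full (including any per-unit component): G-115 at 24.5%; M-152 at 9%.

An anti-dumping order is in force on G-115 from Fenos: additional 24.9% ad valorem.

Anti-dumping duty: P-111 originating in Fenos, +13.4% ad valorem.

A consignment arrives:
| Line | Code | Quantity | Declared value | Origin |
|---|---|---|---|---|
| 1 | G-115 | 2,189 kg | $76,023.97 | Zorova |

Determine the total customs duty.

Line 1 (G-115, Zorova, 2,189 kg, $76,023.97):
Base rate for G-115 is 27.5%.
Origin Zorova qualifies under the Talmark–Zorova agreement and G-115 is covered: preferential rate 24.5% applies instead.
The additional-duty order on G-115 targets Fenos, not Zorova; it does not apply.
Duty = $76,023.97 × 24.5% = $18,625.87.

$18,625.87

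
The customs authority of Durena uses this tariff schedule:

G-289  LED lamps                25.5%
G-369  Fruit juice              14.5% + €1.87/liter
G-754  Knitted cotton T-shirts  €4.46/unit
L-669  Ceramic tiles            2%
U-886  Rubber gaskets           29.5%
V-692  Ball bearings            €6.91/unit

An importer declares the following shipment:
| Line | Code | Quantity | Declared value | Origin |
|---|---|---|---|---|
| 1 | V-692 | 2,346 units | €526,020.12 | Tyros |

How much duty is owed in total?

€16,210.86

Line 1 (V-692, Tyros, 2,346 units, €526,020.12):
Base rate for V-692 is €6.91/unit.
Duty = 2,346 × €6.91 = €16,210.86.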